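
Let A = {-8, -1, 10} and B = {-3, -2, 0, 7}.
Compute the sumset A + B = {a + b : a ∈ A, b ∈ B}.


A + B = {a + b : a ∈ A, b ∈ B}.
Enumerate all |A|·|B| = 3·4 = 12 pairs (a, b) and collect distinct sums.
a = -8: -8+-3=-11, -8+-2=-10, -8+0=-8, -8+7=-1
a = -1: -1+-3=-4, -1+-2=-3, -1+0=-1, -1+7=6
a = 10: 10+-3=7, 10+-2=8, 10+0=10, 10+7=17
Collecting distinct sums: A + B = {-11, -10, -8, -4, -3, -1, 6, 7, 8, 10, 17}
|A + B| = 11

A + B = {-11, -10, -8, -4, -3, -1, 6, 7, 8, 10, 17}


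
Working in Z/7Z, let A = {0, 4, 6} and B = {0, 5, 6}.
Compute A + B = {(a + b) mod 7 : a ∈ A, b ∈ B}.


Work in Z/7Z: reduce every sum a + b modulo 7.
Enumerate all 9 pairs:
a = 0: 0+0=0, 0+5=5, 0+6=6
a = 4: 4+0=4, 4+5=2, 4+6=3
a = 6: 6+0=6, 6+5=4, 6+6=5
Distinct residues collected: {0, 2, 3, 4, 5, 6}
|A + B| = 6 (out of 7 total residues).

A + B = {0, 2, 3, 4, 5, 6}


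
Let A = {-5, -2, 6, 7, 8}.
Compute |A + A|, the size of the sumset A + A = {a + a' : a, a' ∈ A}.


A + A = {a + a' : a, a' ∈ A}; |A| = 5.
General bounds: 2|A| - 1 ≤ |A + A| ≤ |A|(|A|+1)/2, i.e. 9 ≤ |A + A| ≤ 15.
Lower bound 2|A|-1 is attained iff A is an arithmetic progression.
Enumerate sums a + a' for a ≤ a' (symmetric, so this suffices):
a = -5: -5+-5=-10, -5+-2=-7, -5+6=1, -5+7=2, -5+8=3
a = -2: -2+-2=-4, -2+6=4, -2+7=5, -2+8=6
a = 6: 6+6=12, 6+7=13, 6+8=14
a = 7: 7+7=14, 7+8=15
a = 8: 8+8=16
Distinct sums: {-10, -7, -4, 1, 2, 3, 4, 5, 6, 12, 13, 14, 15, 16}
|A + A| = 14

|A + A| = 14


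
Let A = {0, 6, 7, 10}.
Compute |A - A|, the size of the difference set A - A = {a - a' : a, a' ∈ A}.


A - A = {a - a' : a, a' ∈ A}; |A| = 4.
Bounds: 2|A|-1 ≤ |A - A| ≤ |A|² - |A| + 1, i.e. 7 ≤ |A - A| ≤ 13.
Note: 0 ∈ A - A always (from a - a). The set is symmetric: if d ∈ A - A then -d ∈ A - A.
Enumerate nonzero differences d = a - a' with a > a' (then include -d):
Positive differences: {1, 3, 4, 6, 7, 10}
Full difference set: {0} ∪ (positive diffs) ∪ (negative diffs).
|A - A| = 1 + 2·6 = 13 (matches direct enumeration: 13).

|A - A| = 13


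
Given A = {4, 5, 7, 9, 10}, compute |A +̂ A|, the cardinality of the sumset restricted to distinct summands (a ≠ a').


Restricted sumset: A +̂ A = {a + a' : a ∈ A, a' ∈ A, a ≠ a'}.
Equivalently, take A + A and drop any sum 2a that is achievable ONLY as a + a for a ∈ A (i.e. sums representable only with equal summands).
Enumerate pairs (a, a') with a < a' (symmetric, so each unordered pair gives one sum; this covers all a ≠ a'):
  4 + 5 = 9
  4 + 7 = 11
  4 + 9 = 13
  4 + 10 = 14
  5 + 7 = 12
  5 + 9 = 14
  5 + 10 = 15
  7 + 9 = 16
  7 + 10 = 17
  9 + 10 = 19
Collected distinct sums: {9, 11, 12, 13, 14, 15, 16, 17, 19}
|A +̂ A| = 9
(Reference bound: |A +̂ A| ≥ 2|A| - 3 for |A| ≥ 2, with |A| = 5 giving ≥ 7.)

|A +̂ A| = 9


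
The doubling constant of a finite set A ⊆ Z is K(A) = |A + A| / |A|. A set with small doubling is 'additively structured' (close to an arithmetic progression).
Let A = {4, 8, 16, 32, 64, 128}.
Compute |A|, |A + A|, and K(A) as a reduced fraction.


|A| = 6.
Compute A + A by enumerating all 36 pairs.
A + A = {8, 12, 16, 20, 24, 32, 36, 40, 48, 64, 68, 72, 80, 96, 128, 132, 136, 144, 160, 192, 256}, so |A + A| = 21.
K = |A + A| / |A| = 21/6 = 7/2 ≈ 3.5000.
Reference: AP of size 6 gives K = 11/6 ≈ 1.8333; a fully generic set of size 6 gives K ≈ 3.5000.

|A| = 6, |A + A| = 21, K = 21/6 = 7/2.


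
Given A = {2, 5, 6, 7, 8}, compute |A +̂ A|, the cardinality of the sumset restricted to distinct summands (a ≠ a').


Restricted sumset: A +̂ A = {a + a' : a ∈ A, a' ∈ A, a ≠ a'}.
Equivalently, take A + A and drop any sum 2a that is achievable ONLY as a + a for a ∈ A (i.e. sums representable only with equal summands).
Enumerate pairs (a, a') with a < a' (symmetric, so each unordered pair gives one sum; this covers all a ≠ a'):
  2 + 5 = 7
  2 + 6 = 8
  2 + 7 = 9
  2 + 8 = 10
  5 + 6 = 11
  5 + 7 = 12
  5 + 8 = 13
  6 + 7 = 13
  6 + 8 = 14
  7 + 8 = 15
Collected distinct sums: {7, 8, 9, 10, 11, 12, 13, 14, 15}
|A +̂ A| = 9
(Reference bound: |A +̂ A| ≥ 2|A| - 3 for |A| ≥ 2, with |A| = 5 giving ≥ 7.)

|A +̂ A| = 9


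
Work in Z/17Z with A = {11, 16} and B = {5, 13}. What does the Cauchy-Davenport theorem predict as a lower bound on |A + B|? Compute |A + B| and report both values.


Cauchy-Davenport: |A + B| ≥ min(p, |A| + |B| - 1) for A, B nonempty in Z/pZ.
|A| = 2, |B| = 2, p = 17.
CD lower bound = min(17, 2 + 2 - 1) = min(17, 3) = 3.
Compute A + B mod 17 directly:
a = 11: 11+5=16, 11+13=7
a = 16: 16+5=4, 16+13=12
A + B = {4, 7, 12, 16}, so |A + B| = 4.
Verify: 4 ≥ 3? Yes ✓.

CD lower bound = 3, actual |A + B| = 4.


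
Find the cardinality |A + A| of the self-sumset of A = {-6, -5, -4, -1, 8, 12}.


A + A = {a + a' : a, a' ∈ A}; |A| = 6.
General bounds: 2|A| - 1 ≤ |A + A| ≤ |A|(|A|+1)/2, i.e. 11 ≤ |A + A| ≤ 21.
Lower bound 2|A|-1 is attained iff A is an arithmetic progression.
Enumerate sums a + a' for a ≤ a' (symmetric, so this suffices):
a = -6: -6+-6=-12, -6+-5=-11, -6+-4=-10, -6+-1=-7, -6+8=2, -6+12=6
a = -5: -5+-5=-10, -5+-4=-9, -5+-1=-6, -5+8=3, -5+12=7
a = -4: -4+-4=-8, -4+-1=-5, -4+8=4, -4+12=8
a = -1: -1+-1=-2, -1+8=7, -1+12=11
a = 8: 8+8=16, 8+12=20
a = 12: 12+12=24
Distinct sums: {-12, -11, -10, -9, -8, -7, -6, -5, -2, 2, 3, 4, 6, 7, 8, 11, 16, 20, 24}
|A + A| = 19

|A + A| = 19


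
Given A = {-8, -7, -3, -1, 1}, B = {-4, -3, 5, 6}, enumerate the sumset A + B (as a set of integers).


A + B = {a + b : a ∈ A, b ∈ B}.
Enumerate all |A|·|B| = 5·4 = 20 pairs (a, b) and collect distinct sums.
a = -8: -8+-4=-12, -8+-3=-11, -8+5=-3, -8+6=-2
a = -7: -7+-4=-11, -7+-3=-10, -7+5=-2, -7+6=-1
a = -3: -3+-4=-7, -3+-3=-6, -3+5=2, -3+6=3
a = -1: -1+-4=-5, -1+-3=-4, -1+5=4, -1+6=5
a = 1: 1+-4=-3, 1+-3=-2, 1+5=6, 1+6=7
Collecting distinct sums: A + B = {-12, -11, -10, -7, -6, -5, -4, -3, -2, -1, 2, 3, 4, 5, 6, 7}
|A + B| = 16

A + B = {-12, -11, -10, -7, -6, -5, -4, -3, -2, -1, 2, 3, 4, 5, 6, 7}


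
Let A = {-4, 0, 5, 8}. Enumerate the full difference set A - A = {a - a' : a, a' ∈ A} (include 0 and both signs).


A - A = {a - a' : a, a' ∈ A}.
Compute a - a' for each ordered pair (a, a'):
a = -4: -4--4=0, -4-0=-4, -4-5=-9, -4-8=-12
a = 0: 0--4=4, 0-0=0, 0-5=-5, 0-8=-8
a = 5: 5--4=9, 5-0=5, 5-5=0, 5-8=-3
a = 8: 8--4=12, 8-0=8, 8-5=3, 8-8=0
Collecting distinct values (and noting 0 appears from a-a):
A - A = {-12, -9, -8, -5, -4, -3, 0, 3, 4, 5, 8, 9, 12}
|A - A| = 13

A - A = {-12, -9, -8, -5, -4, -3, 0, 3, 4, 5, 8, 9, 12}


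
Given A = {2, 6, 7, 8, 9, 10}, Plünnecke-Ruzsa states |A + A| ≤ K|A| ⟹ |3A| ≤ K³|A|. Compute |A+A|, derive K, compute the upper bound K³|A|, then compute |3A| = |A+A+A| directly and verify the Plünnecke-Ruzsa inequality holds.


|A| = 6.
Step 1: Compute A + A by enumerating all 36 pairs.
A + A = {4, 8, 9, 10, 11, 12, 13, 14, 15, 16, 17, 18, 19, 20}, so |A + A| = 14.
Step 2: Doubling constant K = |A + A|/|A| = 14/6 = 14/6 ≈ 2.3333.
Step 3: Plünnecke-Ruzsa gives |3A| ≤ K³·|A| = (2.3333)³ · 6 ≈ 76.2222.
Step 4: Compute 3A = A + A + A directly by enumerating all triples (a,b,c) ∈ A³; |3A| = 22.
Step 5: Check 22 ≤ 76.2222? Yes ✓.

K = 14/6, Plünnecke-Ruzsa bound K³|A| ≈ 76.2222, |3A| = 22, inequality holds.


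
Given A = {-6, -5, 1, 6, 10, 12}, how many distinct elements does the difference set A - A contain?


A - A = {a - a' : a, a' ∈ A}; |A| = 6.
Bounds: 2|A|-1 ≤ |A - A| ≤ |A|² - |A| + 1, i.e. 11 ≤ |A - A| ≤ 31.
Note: 0 ∈ A - A always (from a - a). The set is symmetric: if d ∈ A - A then -d ∈ A - A.
Enumerate nonzero differences d = a - a' with a > a' (then include -d):
Positive differences: {1, 2, 4, 5, 6, 7, 9, 11, 12, 15, 16, 17, 18}
Full difference set: {0} ∪ (positive diffs) ∪ (negative diffs).
|A - A| = 1 + 2·13 = 27 (matches direct enumeration: 27).

|A - A| = 27


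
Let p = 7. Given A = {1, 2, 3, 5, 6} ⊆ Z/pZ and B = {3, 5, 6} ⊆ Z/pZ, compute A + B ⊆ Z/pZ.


Work in Z/7Z: reduce every sum a + b modulo 7.
Enumerate all 15 pairs:
a = 1: 1+3=4, 1+5=6, 1+6=0
a = 2: 2+3=5, 2+5=0, 2+6=1
a = 3: 3+3=6, 3+5=1, 3+6=2
a = 5: 5+3=1, 5+5=3, 5+6=4
a = 6: 6+3=2, 6+5=4, 6+6=5
Distinct residues collected: {0, 1, 2, 3, 4, 5, 6}
|A + B| = 7 (out of 7 total residues).

A + B = {0, 1, 2, 3, 4, 5, 6}


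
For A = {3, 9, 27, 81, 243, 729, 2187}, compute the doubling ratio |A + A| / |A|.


|A| = 7.
Compute A + A by enumerating all 49 pairs.
A + A = {6, 12, 18, 30, 36, 54, 84, 90, 108, 162, 246, 252, 270, 324, 486, 732, 738, 756, 810, 972, 1458, 2190, 2196, 2214, 2268, 2430, 2916, 4374}, so |A + A| = 28.
K = |A + A| / |A| = 28/7 = 4/1 ≈ 4.0000.
Reference: AP of size 7 gives K = 13/7 ≈ 1.8571; a fully generic set of size 7 gives K ≈ 4.0000.

|A| = 7, |A + A| = 28, K = 28/7 = 4/1.


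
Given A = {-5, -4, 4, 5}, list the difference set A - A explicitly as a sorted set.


A - A = {a - a' : a, a' ∈ A}.
Compute a - a' for each ordered pair (a, a'):
a = -5: -5--5=0, -5--4=-1, -5-4=-9, -5-5=-10
a = -4: -4--5=1, -4--4=0, -4-4=-8, -4-5=-9
a = 4: 4--5=9, 4--4=8, 4-4=0, 4-5=-1
a = 5: 5--5=10, 5--4=9, 5-4=1, 5-5=0
Collecting distinct values (and noting 0 appears from a-a):
A - A = {-10, -9, -8, -1, 0, 1, 8, 9, 10}
|A - A| = 9

A - A = {-10, -9, -8, -1, 0, 1, 8, 9, 10}


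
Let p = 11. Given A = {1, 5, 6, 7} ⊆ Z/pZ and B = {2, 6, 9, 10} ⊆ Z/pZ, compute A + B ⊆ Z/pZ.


Work in Z/11Z: reduce every sum a + b modulo 11.
Enumerate all 16 pairs:
a = 1: 1+2=3, 1+6=7, 1+9=10, 1+10=0
a = 5: 5+2=7, 5+6=0, 5+9=3, 5+10=4
a = 6: 6+2=8, 6+6=1, 6+9=4, 6+10=5
a = 7: 7+2=9, 7+6=2, 7+9=5, 7+10=6
Distinct residues collected: {0, 1, 2, 3, 4, 5, 6, 7, 8, 9, 10}
|A + B| = 11 (out of 11 total residues).

A + B = {0, 1, 2, 3, 4, 5, 6, 7, 8, 9, 10}


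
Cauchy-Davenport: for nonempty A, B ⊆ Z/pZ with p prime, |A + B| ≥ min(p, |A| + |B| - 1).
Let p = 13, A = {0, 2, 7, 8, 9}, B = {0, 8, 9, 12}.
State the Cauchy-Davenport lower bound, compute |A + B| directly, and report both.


Cauchy-Davenport: |A + B| ≥ min(p, |A| + |B| - 1) for A, B nonempty in Z/pZ.
|A| = 5, |B| = 4, p = 13.
CD lower bound = min(13, 5 + 4 - 1) = min(13, 8) = 8.
Compute A + B mod 13 directly:
a = 0: 0+0=0, 0+8=8, 0+9=9, 0+12=12
a = 2: 2+0=2, 2+8=10, 2+9=11, 2+12=1
a = 7: 7+0=7, 7+8=2, 7+9=3, 7+12=6
a = 8: 8+0=8, 8+8=3, 8+9=4, 8+12=7
a = 9: 9+0=9, 9+8=4, 9+9=5, 9+12=8
A + B = {0, 1, 2, 3, 4, 5, 6, 7, 8, 9, 10, 11, 12}, so |A + B| = 13.
Verify: 13 ≥ 8? Yes ✓.

CD lower bound = 8, actual |A + B| = 13.


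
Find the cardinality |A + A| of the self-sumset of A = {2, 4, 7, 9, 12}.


A + A = {a + a' : a, a' ∈ A}; |A| = 5.
General bounds: 2|A| - 1 ≤ |A + A| ≤ |A|(|A|+1)/2, i.e. 9 ≤ |A + A| ≤ 15.
Lower bound 2|A|-1 is attained iff A is an arithmetic progression.
Enumerate sums a + a' for a ≤ a' (symmetric, so this suffices):
a = 2: 2+2=4, 2+4=6, 2+7=9, 2+9=11, 2+12=14
a = 4: 4+4=8, 4+7=11, 4+9=13, 4+12=16
a = 7: 7+7=14, 7+9=16, 7+12=19
a = 9: 9+9=18, 9+12=21
a = 12: 12+12=24
Distinct sums: {4, 6, 8, 9, 11, 13, 14, 16, 18, 19, 21, 24}
|A + A| = 12

|A + A| = 12


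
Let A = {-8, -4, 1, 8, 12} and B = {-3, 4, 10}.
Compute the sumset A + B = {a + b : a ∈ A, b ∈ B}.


A + B = {a + b : a ∈ A, b ∈ B}.
Enumerate all |A|·|B| = 5·3 = 15 pairs (a, b) and collect distinct sums.
a = -8: -8+-3=-11, -8+4=-4, -8+10=2
a = -4: -4+-3=-7, -4+4=0, -4+10=6
a = 1: 1+-3=-2, 1+4=5, 1+10=11
a = 8: 8+-3=5, 8+4=12, 8+10=18
a = 12: 12+-3=9, 12+4=16, 12+10=22
Collecting distinct sums: A + B = {-11, -7, -4, -2, 0, 2, 5, 6, 9, 11, 12, 16, 18, 22}
|A + B| = 14

A + B = {-11, -7, -4, -2, 0, 2, 5, 6, 9, 11, 12, 16, 18, 22}


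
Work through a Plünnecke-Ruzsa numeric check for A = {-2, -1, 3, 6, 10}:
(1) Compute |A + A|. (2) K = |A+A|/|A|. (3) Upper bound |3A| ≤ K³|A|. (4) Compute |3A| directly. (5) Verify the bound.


|A| = 5.
Step 1: Compute A + A by enumerating all 25 pairs.
A + A = {-4, -3, -2, 1, 2, 4, 5, 6, 8, 9, 12, 13, 16, 20}, so |A + A| = 14.
Step 2: Doubling constant K = |A + A|/|A| = 14/5 = 14/5 ≈ 2.8000.
Step 3: Plünnecke-Ruzsa gives |3A| ≤ K³·|A| = (2.8000)³ · 5 ≈ 109.7600.
Step 4: Compute 3A = A + A + A directly by enumerating all triples (a,b,c) ∈ A³; |3A| = 27.
Step 5: Check 27 ≤ 109.7600? Yes ✓.

K = 14/5, Plünnecke-Ruzsa bound K³|A| ≈ 109.7600, |3A| = 27, inequality holds.


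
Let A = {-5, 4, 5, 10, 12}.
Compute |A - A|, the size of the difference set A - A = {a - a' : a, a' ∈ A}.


A - A = {a - a' : a, a' ∈ A}; |A| = 5.
Bounds: 2|A|-1 ≤ |A - A| ≤ |A|² - |A| + 1, i.e. 9 ≤ |A - A| ≤ 21.
Note: 0 ∈ A - A always (from a - a). The set is symmetric: if d ∈ A - A then -d ∈ A - A.
Enumerate nonzero differences d = a - a' with a > a' (then include -d):
Positive differences: {1, 2, 5, 6, 7, 8, 9, 10, 15, 17}
Full difference set: {0} ∪ (positive diffs) ∪ (negative diffs).
|A - A| = 1 + 2·10 = 21 (matches direct enumeration: 21).

|A - A| = 21


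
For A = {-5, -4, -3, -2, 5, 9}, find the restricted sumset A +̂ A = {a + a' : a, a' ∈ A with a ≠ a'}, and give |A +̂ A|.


Restricted sumset: A +̂ A = {a + a' : a ∈ A, a' ∈ A, a ≠ a'}.
Equivalently, take A + A and drop any sum 2a that is achievable ONLY as a + a for a ∈ A (i.e. sums representable only with equal summands).
Enumerate pairs (a, a') with a < a' (symmetric, so each unordered pair gives one sum; this covers all a ≠ a'):
  -5 + -4 = -9
  -5 + -3 = -8
  -5 + -2 = -7
  -5 + 5 = 0
  -5 + 9 = 4
  -4 + -3 = -7
  -4 + -2 = -6
  -4 + 5 = 1
  -4 + 9 = 5
  -3 + -2 = -5
  -3 + 5 = 2
  -3 + 9 = 6
  -2 + 5 = 3
  -2 + 9 = 7
  5 + 9 = 14
Collected distinct sums: {-9, -8, -7, -6, -5, 0, 1, 2, 3, 4, 5, 6, 7, 14}
|A +̂ A| = 14
(Reference bound: |A +̂ A| ≥ 2|A| - 3 for |A| ≥ 2, with |A| = 6 giving ≥ 9.)

|A +̂ A| = 14


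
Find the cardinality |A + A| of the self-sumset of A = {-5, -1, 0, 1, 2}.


A + A = {a + a' : a, a' ∈ A}; |A| = 5.
General bounds: 2|A| - 1 ≤ |A + A| ≤ |A|(|A|+1)/2, i.e. 9 ≤ |A + A| ≤ 15.
Lower bound 2|A|-1 is attained iff A is an arithmetic progression.
Enumerate sums a + a' for a ≤ a' (symmetric, so this suffices):
a = -5: -5+-5=-10, -5+-1=-6, -5+0=-5, -5+1=-4, -5+2=-3
a = -1: -1+-1=-2, -1+0=-1, -1+1=0, -1+2=1
a = 0: 0+0=0, 0+1=1, 0+2=2
a = 1: 1+1=2, 1+2=3
a = 2: 2+2=4
Distinct sums: {-10, -6, -5, -4, -3, -2, -1, 0, 1, 2, 3, 4}
|A + A| = 12

|A + A| = 12


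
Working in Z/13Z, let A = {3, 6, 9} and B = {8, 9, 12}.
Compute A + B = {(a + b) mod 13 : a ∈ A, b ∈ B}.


Work in Z/13Z: reduce every sum a + b modulo 13.
Enumerate all 9 pairs:
a = 3: 3+8=11, 3+9=12, 3+12=2
a = 6: 6+8=1, 6+9=2, 6+12=5
a = 9: 9+8=4, 9+9=5, 9+12=8
Distinct residues collected: {1, 2, 4, 5, 8, 11, 12}
|A + B| = 7 (out of 13 total residues).

A + B = {1, 2, 4, 5, 8, 11, 12}


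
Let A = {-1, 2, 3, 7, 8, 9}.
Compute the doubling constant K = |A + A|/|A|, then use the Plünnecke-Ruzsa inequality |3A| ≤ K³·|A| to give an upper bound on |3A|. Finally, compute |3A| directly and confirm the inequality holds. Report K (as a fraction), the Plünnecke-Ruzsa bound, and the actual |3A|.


|A| = 6.
Step 1: Compute A + A by enumerating all 36 pairs.
A + A = {-2, 1, 2, 4, 5, 6, 7, 8, 9, 10, 11, 12, 14, 15, 16, 17, 18}, so |A + A| = 17.
Step 2: Doubling constant K = |A + A|/|A| = 17/6 = 17/6 ≈ 2.8333.
Step 3: Plünnecke-Ruzsa gives |3A| ≤ K³·|A| = (2.8333)³ · 6 ≈ 136.4722.
Step 4: Compute 3A = A + A + A directly by enumerating all triples (a,b,c) ∈ A³; |3A| = 28.
Step 5: Check 28 ≤ 136.4722? Yes ✓.

K = 17/6, Plünnecke-Ruzsa bound K³|A| ≈ 136.4722, |3A| = 28, inequality holds.


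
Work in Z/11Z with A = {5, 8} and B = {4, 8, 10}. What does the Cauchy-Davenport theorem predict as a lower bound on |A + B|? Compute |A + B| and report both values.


Cauchy-Davenport: |A + B| ≥ min(p, |A| + |B| - 1) for A, B nonempty in Z/pZ.
|A| = 2, |B| = 3, p = 11.
CD lower bound = min(11, 2 + 3 - 1) = min(11, 4) = 4.
Compute A + B mod 11 directly:
a = 5: 5+4=9, 5+8=2, 5+10=4
a = 8: 8+4=1, 8+8=5, 8+10=7
A + B = {1, 2, 4, 5, 7, 9}, so |A + B| = 6.
Verify: 6 ≥ 4? Yes ✓.

CD lower bound = 4, actual |A + B| = 6.


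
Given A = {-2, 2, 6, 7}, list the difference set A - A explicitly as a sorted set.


A - A = {a - a' : a, a' ∈ A}.
Compute a - a' for each ordered pair (a, a'):
a = -2: -2--2=0, -2-2=-4, -2-6=-8, -2-7=-9
a = 2: 2--2=4, 2-2=0, 2-6=-4, 2-7=-5
a = 6: 6--2=8, 6-2=4, 6-6=0, 6-7=-1
a = 7: 7--2=9, 7-2=5, 7-6=1, 7-7=0
Collecting distinct values (and noting 0 appears from a-a):
A - A = {-9, -8, -5, -4, -1, 0, 1, 4, 5, 8, 9}
|A - A| = 11

A - A = {-9, -8, -5, -4, -1, 0, 1, 4, 5, 8, 9}


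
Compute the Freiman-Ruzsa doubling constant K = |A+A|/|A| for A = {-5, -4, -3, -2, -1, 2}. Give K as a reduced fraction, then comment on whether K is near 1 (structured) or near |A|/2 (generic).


|A| = 6.
Compute A + A by enumerating all 36 pairs.
A + A = {-10, -9, -8, -7, -6, -5, -4, -3, -2, -1, 0, 1, 4}, so |A + A| = 13.
K = |A + A| / |A| = 13/6 (already in lowest terms) ≈ 2.1667.
Reference: AP of size 6 gives K = 11/6 ≈ 1.8333; a fully generic set of size 6 gives K ≈ 3.5000.

|A| = 6, |A + A| = 13, K = 13/6.


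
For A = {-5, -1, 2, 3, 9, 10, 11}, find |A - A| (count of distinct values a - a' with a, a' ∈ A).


A - A = {a - a' : a, a' ∈ A}; |A| = 7.
Bounds: 2|A|-1 ≤ |A - A| ≤ |A|² - |A| + 1, i.e. 13 ≤ |A - A| ≤ 43.
Note: 0 ∈ A - A always (from a - a). The set is symmetric: if d ∈ A - A then -d ∈ A - A.
Enumerate nonzero differences d = a - a' with a > a' (then include -d):
Positive differences: {1, 2, 3, 4, 6, 7, 8, 9, 10, 11, 12, 14, 15, 16}
Full difference set: {0} ∪ (positive diffs) ∪ (negative diffs).
|A - A| = 1 + 2·14 = 29 (matches direct enumeration: 29).

|A - A| = 29


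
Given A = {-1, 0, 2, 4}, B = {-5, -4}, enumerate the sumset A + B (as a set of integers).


A + B = {a + b : a ∈ A, b ∈ B}.
Enumerate all |A|·|B| = 4·2 = 8 pairs (a, b) and collect distinct sums.
a = -1: -1+-5=-6, -1+-4=-5
a = 0: 0+-5=-5, 0+-4=-4
a = 2: 2+-5=-3, 2+-4=-2
a = 4: 4+-5=-1, 4+-4=0
Collecting distinct sums: A + B = {-6, -5, -4, -3, -2, -1, 0}
|A + B| = 7

A + B = {-6, -5, -4, -3, -2, -1, 0}


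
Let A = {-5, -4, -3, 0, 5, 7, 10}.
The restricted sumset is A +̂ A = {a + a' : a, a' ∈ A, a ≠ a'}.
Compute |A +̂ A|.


Restricted sumset: A +̂ A = {a + a' : a ∈ A, a' ∈ A, a ≠ a'}.
Equivalently, take A + A and drop any sum 2a that is achievable ONLY as a + a for a ∈ A (i.e. sums representable only with equal summands).
Enumerate pairs (a, a') with a < a' (symmetric, so each unordered pair gives one sum; this covers all a ≠ a'):
  -5 + -4 = -9
  -5 + -3 = -8
  -5 + 0 = -5
  -5 + 5 = 0
  -5 + 7 = 2
  -5 + 10 = 5
  -4 + -3 = -7
  -4 + 0 = -4
  -4 + 5 = 1
  -4 + 7 = 3
  -4 + 10 = 6
  -3 + 0 = -3
  -3 + 5 = 2
  -3 + 7 = 4
  -3 + 10 = 7
  0 + 5 = 5
  0 + 7 = 7
  0 + 10 = 10
  5 + 7 = 12
  5 + 10 = 15
  7 + 10 = 17
Collected distinct sums: {-9, -8, -7, -5, -4, -3, 0, 1, 2, 3, 4, 5, 6, 7, 10, 12, 15, 17}
|A +̂ A| = 18
(Reference bound: |A +̂ A| ≥ 2|A| - 3 for |A| ≥ 2, with |A| = 7 giving ≥ 11.)

|A +̂ A| = 18


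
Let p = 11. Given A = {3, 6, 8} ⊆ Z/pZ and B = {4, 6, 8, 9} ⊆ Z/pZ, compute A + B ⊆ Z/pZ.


Work in Z/11Z: reduce every sum a + b modulo 11.
Enumerate all 12 pairs:
a = 3: 3+4=7, 3+6=9, 3+8=0, 3+9=1
a = 6: 6+4=10, 6+6=1, 6+8=3, 6+9=4
a = 8: 8+4=1, 8+6=3, 8+8=5, 8+9=6
Distinct residues collected: {0, 1, 3, 4, 5, 6, 7, 9, 10}
|A + B| = 9 (out of 11 total residues).

A + B = {0, 1, 3, 4, 5, 6, 7, 9, 10}


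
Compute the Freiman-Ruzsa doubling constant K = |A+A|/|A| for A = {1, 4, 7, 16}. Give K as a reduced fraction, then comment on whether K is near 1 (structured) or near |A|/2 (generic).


|A| = 4.
Compute A + A by enumerating all 16 pairs.
A + A = {2, 5, 8, 11, 14, 17, 20, 23, 32}, so |A + A| = 9.
K = |A + A| / |A| = 9/4 (already in lowest terms) ≈ 2.2500.
Reference: AP of size 4 gives K = 7/4 ≈ 1.7500; a fully generic set of size 4 gives K ≈ 2.5000.

|A| = 4, |A + A| = 9, K = 9/4.


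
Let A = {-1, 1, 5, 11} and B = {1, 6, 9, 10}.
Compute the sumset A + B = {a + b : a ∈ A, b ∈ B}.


A + B = {a + b : a ∈ A, b ∈ B}.
Enumerate all |A|·|B| = 4·4 = 16 pairs (a, b) and collect distinct sums.
a = -1: -1+1=0, -1+6=5, -1+9=8, -1+10=9
a = 1: 1+1=2, 1+6=7, 1+9=10, 1+10=11
a = 5: 5+1=6, 5+6=11, 5+9=14, 5+10=15
a = 11: 11+1=12, 11+6=17, 11+9=20, 11+10=21
Collecting distinct sums: A + B = {0, 2, 5, 6, 7, 8, 9, 10, 11, 12, 14, 15, 17, 20, 21}
|A + B| = 15

A + B = {0, 2, 5, 6, 7, 8, 9, 10, 11, 12, 14, 15, 17, 20, 21}


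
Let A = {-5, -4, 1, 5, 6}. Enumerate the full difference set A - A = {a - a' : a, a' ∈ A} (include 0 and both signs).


A - A = {a - a' : a, a' ∈ A}.
Compute a - a' for each ordered pair (a, a'):
a = -5: -5--5=0, -5--4=-1, -5-1=-6, -5-5=-10, -5-6=-11
a = -4: -4--5=1, -4--4=0, -4-1=-5, -4-5=-9, -4-6=-10
a = 1: 1--5=6, 1--4=5, 1-1=0, 1-5=-4, 1-6=-5
a = 5: 5--5=10, 5--4=9, 5-1=4, 5-5=0, 5-6=-1
a = 6: 6--5=11, 6--4=10, 6-1=5, 6-5=1, 6-6=0
Collecting distinct values (and noting 0 appears from a-a):
A - A = {-11, -10, -9, -6, -5, -4, -1, 0, 1, 4, 5, 6, 9, 10, 11}
|A - A| = 15

A - A = {-11, -10, -9, -6, -5, -4, -1, 0, 1, 4, 5, 6, 9, 10, 11}


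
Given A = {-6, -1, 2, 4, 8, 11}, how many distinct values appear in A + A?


A + A = {a + a' : a, a' ∈ A}; |A| = 6.
General bounds: 2|A| - 1 ≤ |A + A| ≤ |A|(|A|+1)/2, i.e. 11 ≤ |A + A| ≤ 21.
Lower bound 2|A|-1 is attained iff A is an arithmetic progression.
Enumerate sums a + a' for a ≤ a' (symmetric, so this suffices):
a = -6: -6+-6=-12, -6+-1=-7, -6+2=-4, -6+4=-2, -6+8=2, -6+11=5
a = -1: -1+-1=-2, -1+2=1, -1+4=3, -1+8=7, -1+11=10
a = 2: 2+2=4, 2+4=6, 2+8=10, 2+11=13
a = 4: 4+4=8, 4+8=12, 4+11=15
a = 8: 8+8=16, 8+11=19
a = 11: 11+11=22
Distinct sums: {-12, -7, -4, -2, 1, 2, 3, 4, 5, 6, 7, 8, 10, 12, 13, 15, 16, 19, 22}
|A + A| = 19

|A + A| = 19


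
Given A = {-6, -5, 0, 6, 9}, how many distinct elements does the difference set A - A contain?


A - A = {a - a' : a, a' ∈ A}; |A| = 5.
Bounds: 2|A|-1 ≤ |A - A| ≤ |A|² - |A| + 1, i.e. 9 ≤ |A - A| ≤ 21.
Note: 0 ∈ A - A always (from a - a). The set is symmetric: if d ∈ A - A then -d ∈ A - A.
Enumerate nonzero differences d = a - a' with a > a' (then include -d):
Positive differences: {1, 3, 5, 6, 9, 11, 12, 14, 15}
Full difference set: {0} ∪ (positive diffs) ∪ (negative diffs).
|A - A| = 1 + 2·9 = 19 (matches direct enumeration: 19).

|A - A| = 19


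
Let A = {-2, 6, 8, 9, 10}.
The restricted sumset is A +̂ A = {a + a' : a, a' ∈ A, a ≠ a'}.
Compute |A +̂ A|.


Restricted sumset: A +̂ A = {a + a' : a ∈ A, a' ∈ A, a ≠ a'}.
Equivalently, take A + A and drop any sum 2a that is achievable ONLY as a + a for a ∈ A (i.e. sums representable only with equal summands).
Enumerate pairs (a, a') with a < a' (symmetric, so each unordered pair gives one sum; this covers all a ≠ a'):
  -2 + 6 = 4
  -2 + 8 = 6
  -2 + 9 = 7
  -2 + 10 = 8
  6 + 8 = 14
  6 + 9 = 15
  6 + 10 = 16
  8 + 9 = 17
  8 + 10 = 18
  9 + 10 = 19
Collected distinct sums: {4, 6, 7, 8, 14, 15, 16, 17, 18, 19}
|A +̂ A| = 10
(Reference bound: |A +̂ A| ≥ 2|A| - 3 for |A| ≥ 2, with |A| = 5 giving ≥ 7.)

|A +̂ A| = 10


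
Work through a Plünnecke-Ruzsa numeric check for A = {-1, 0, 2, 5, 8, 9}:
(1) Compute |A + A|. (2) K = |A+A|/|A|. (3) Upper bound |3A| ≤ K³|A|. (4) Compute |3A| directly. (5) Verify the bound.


|A| = 6.
Step 1: Compute A + A by enumerating all 36 pairs.
A + A = {-2, -1, 0, 1, 2, 4, 5, 7, 8, 9, 10, 11, 13, 14, 16, 17, 18}, so |A + A| = 17.
Step 2: Doubling constant K = |A + A|/|A| = 17/6 = 17/6 ≈ 2.8333.
Step 3: Plünnecke-Ruzsa gives |3A| ≤ K³·|A| = (2.8333)³ · 6 ≈ 136.4722.
Step 4: Compute 3A = A + A + A directly by enumerating all triples (a,b,c) ∈ A³; |3A| = 31.
Step 5: Check 31 ≤ 136.4722? Yes ✓.

K = 17/6, Plünnecke-Ruzsa bound K³|A| ≈ 136.4722, |3A| = 31, inequality holds.


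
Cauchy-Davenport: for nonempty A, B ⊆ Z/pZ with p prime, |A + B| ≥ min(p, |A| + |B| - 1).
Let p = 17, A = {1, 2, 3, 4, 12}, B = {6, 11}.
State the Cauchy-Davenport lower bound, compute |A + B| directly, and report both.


Cauchy-Davenport: |A + B| ≥ min(p, |A| + |B| - 1) for A, B nonempty in Z/pZ.
|A| = 5, |B| = 2, p = 17.
CD lower bound = min(17, 5 + 2 - 1) = min(17, 6) = 6.
Compute A + B mod 17 directly:
a = 1: 1+6=7, 1+11=12
a = 2: 2+6=8, 2+11=13
a = 3: 3+6=9, 3+11=14
a = 4: 4+6=10, 4+11=15
a = 12: 12+6=1, 12+11=6
A + B = {1, 6, 7, 8, 9, 10, 12, 13, 14, 15}, so |A + B| = 10.
Verify: 10 ≥ 6? Yes ✓.

CD lower bound = 6, actual |A + B| = 10.


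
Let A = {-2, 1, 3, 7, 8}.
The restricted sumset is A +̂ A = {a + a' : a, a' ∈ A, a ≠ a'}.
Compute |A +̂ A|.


Restricted sumset: A +̂ A = {a + a' : a ∈ A, a' ∈ A, a ≠ a'}.
Equivalently, take A + A and drop any sum 2a that is achievable ONLY as a + a for a ∈ A (i.e. sums representable only with equal summands).
Enumerate pairs (a, a') with a < a' (symmetric, so each unordered pair gives one sum; this covers all a ≠ a'):
  -2 + 1 = -1
  -2 + 3 = 1
  -2 + 7 = 5
  -2 + 8 = 6
  1 + 3 = 4
  1 + 7 = 8
  1 + 8 = 9
  3 + 7 = 10
  3 + 8 = 11
  7 + 8 = 15
Collected distinct sums: {-1, 1, 4, 5, 6, 8, 9, 10, 11, 15}
|A +̂ A| = 10
(Reference bound: |A +̂ A| ≥ 2|A| - 3 for |A| ≥ 2, with |A| = 5 giving ≥ 7.)

|A +̂ A| = 10


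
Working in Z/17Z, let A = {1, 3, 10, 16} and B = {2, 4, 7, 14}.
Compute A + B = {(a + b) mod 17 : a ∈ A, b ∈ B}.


Work in Z/17Z: reduce every sum a + b modulo 17.
Enumerate all 16 pairs:
a = 1: 1+2=3, 1+4=5, 1+7=8, 1+14=15
a = 3: 3+2=5, 3+4=7, 3+7=10, 3+14=0
a = 10: 10+2=12, 10+4=14, 10+7=0, 10+14=7
a = 16: 16+2=1, 16+4=3, 16+7=6, 16+14=13
Distinct residues collected: {0, 1, 3, 5, 6, 7, 8, 10, 12, 13, 14, 15}
|A + B| = 12 (out of 17 total residues).

A + B = {0, 1, 3, 5, 6, 7, 8, 10, 12, 13, 14, 15}


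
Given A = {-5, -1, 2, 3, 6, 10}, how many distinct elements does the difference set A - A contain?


A - A = {a - a' : a, a' ∈ A}; |A| = 6.
Bounds: 2|A|-1 ≤ |A - A| ≤ |A|² - |A| + 1, i.e. 11 ≤ |A - A| ≤ 31.
Note: 0 ∈ A - A always (from a - a). The set is symmetric: if d ∈ A - A then -d ∈ A - A.
Enumerate nonzero differences d = a - a' with a > a' (then include -d):
Positive differences: {1, 3, 4, 7, 8, 11, 15}
Full difference set: {0} ∪ (positive diffs) ∪ (negative diffs).
|A - A| = 1 + 2·7 = 15 (matches direct enumeration: 15).

|A - A| = 15


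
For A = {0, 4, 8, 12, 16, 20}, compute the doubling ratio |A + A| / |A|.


|A| = 6.
Compute A + A by enumerating all 36 pairs.
A + A = {0, 4, 8, 12, 16, 20, 24, 28, 32, 36, 40}, so |A + A| = 11.
K = |A + A| / |A| = 11/6 (already in lowest terms) ≈ 1.8333.
Reference: AP of size 6 gives K = 11/6 ≈ 1.8333; a fully generic set of size 6 gives K ≈ 3.5000.

|A| = 6, |A + A| = 11, K = 11/6.


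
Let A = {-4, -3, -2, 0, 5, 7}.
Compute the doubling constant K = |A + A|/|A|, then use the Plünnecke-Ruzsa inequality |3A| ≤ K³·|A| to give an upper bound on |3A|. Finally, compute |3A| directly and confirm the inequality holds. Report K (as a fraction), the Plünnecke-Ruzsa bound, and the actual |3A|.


|A| = 6.
Step 1: Compute A + A by enumerating all 36 pairs.
A + A = {-8, -7, -6, -5, -4, -3, -2, 0, 1, 2, 3, 4, 5, 7, 10, 12, 14}, so |A + A| = 17.
Step 2: Doubling constant K = |A + A|/|A| = 17/6 = 17/6 ≈ 2.8333.
Step 3: Plünnecke-Ruzsa gives |3A| ≤ K³·|A| = (2.8333)³ · 6 ≈ 136.4722.
Step 4: Compute 3A = A + A + A directly by enumerating all triples (a,b,c) ∈ A³; |3A| = 30.
Step 5: Check 30 ≤ 136.4722? Yes ✓.

K = 17/6, Plünnecke-Ruzsa bound K³|A| ≈ 136.4722, |3A| = 30, inequality holds.


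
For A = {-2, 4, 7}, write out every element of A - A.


A - A = {a - a' : a, a' ∈ A}.
Compute a - a' for each ordered pair (a, a'):
a = -2: -2--2=0, -2-4=-6, -2-7=-9
a = 4: 4--2=6, 4-4=0, 4-7=-3
a = 7: 7--2=9, 7-4=3, 7-7=0
Collecting distinct values (and noting 0 appears from a-a):
A - A = {-9, -6, -3, 0, 3, 6, 9}
|A - A| = 7

A - A = {-9, -6, -3, 0, 3, 6, 9}


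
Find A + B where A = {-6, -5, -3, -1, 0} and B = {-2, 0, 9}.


A + B = {a + b : a ∈ A, b ∈ B}.
Enumerate all |A|·|B| = 5·3 = 15 pairs (a, b) and collect distinct sums.
a = -6: -6+-2=-8, -6+0=-6, -6+9=3
a = -5: -5+-2=-7, -5+0=-5, -5+9=4
a = -3: -3+-2=-5, -3+0=-3, -3+9=6
a = -1: -1+-2=-3, -1+0=-1, -1+9=8
a = 0: 0+-2=-2, 0+0=0, 0+9=9
Collecting distinct sums: A + B = {-8, -7, -6, -5, -3, -2, -1, 0, 3, 4, 6, 8, 9}
|A + B| = 13

A + B = {-8, -7, -6, -5, -3, -2, -1, 0, 3, 4, 6, 8, 9}


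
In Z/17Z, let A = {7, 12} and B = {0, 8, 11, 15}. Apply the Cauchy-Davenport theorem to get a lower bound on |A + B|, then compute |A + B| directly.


Cauchy-Davenport: |A + B| ≥ min(p, |A| + |B| - 1) for A, B nonempty in Z/pZ.
|A| = 2, |B| = 4, p = 17.
CD lower bound = min(17, 2 + 4 - 1) = min(17, 5) = 5.
Compute A + B mod 17 directly:
a = 7: 7+0=7, 7+8=15, 7+11=1, 7+15=5
a = 12: 12+0=12, 12+8=3, 12+11=6, 12+15=10
A + B = {1, 3, 5, 6, 7, 10, 12, 15}, so |A + B| = 8.
Verify: 8 ≥ 5? Yes ✓.

CD lower bound = 5, actual |A + B| = 8.


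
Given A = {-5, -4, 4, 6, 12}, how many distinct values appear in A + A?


A + A = {a + a' : a, a' ∈ A}; |A| = 5.
General bounds: 2|A| - 1 ≤ |A + A| ≤ |A|(|A|+1)/2, i.e. 9 ≤ |A + A| ≤ 15.
Lower bound 2|A|-1 is attained iff A is an arithmetic progression.
Enumerate sums a + a' for a ≤ a' (symmetric, so this suffices):
a = -5: -5+-5=-10, -5+-4=-9, -5+4=-1, -5+6=1, -5+12=7
a = -4: -4+-4=-8, -4+4=0, -4+6=2, -4+12=8
a = 4: 4+4=8, 4+6=10, 4+12=16
a = 6: 6+6=12, 6+12=18
a = 12: 12+12=24
Distinct sums: {-10, -9, -8, -1, 0, 1, 2, 7, 8, 10, 12, 16, 18, 24}
|A + A| = 14

|A + A| = 14


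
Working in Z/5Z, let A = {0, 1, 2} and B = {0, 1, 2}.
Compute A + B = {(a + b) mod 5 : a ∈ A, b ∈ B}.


Work in Z/5Z: reduce every sum a + b modulo 5.
Enumerate all 9 pairs:
a = 0: 0+0=0, 0+1=1, 0+2=2
a = 1: 1+0=1, 1+1=2, 1+2=3
a = 2: 2+0=2, 2+1=3, 2+2=4
Distinct residues collected: {0, 1, 2, 3, 4}
|A + B| = 5 (out of 5 total residues).

A + B = {0, 1, 2, 3, 4}


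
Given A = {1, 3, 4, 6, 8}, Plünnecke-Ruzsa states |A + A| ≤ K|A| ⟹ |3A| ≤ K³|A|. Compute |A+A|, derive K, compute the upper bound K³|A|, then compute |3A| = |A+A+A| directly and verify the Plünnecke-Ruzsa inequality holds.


|A| = 5.
Step 1: Compute A + A by enumerating all 25 pairs.
A + A = {2, 4, 5, 6, 7, 8, 9, 10, 11, 12, 14, 16}, so |A + A| = 12.
Step 2: Doubling constant K = |A + A|/|A| = 12/5 = 12/5 ≈ 2.4000.
Step 3: Plünnecke-Ruzsa gives |3A| ≤ K³·|A| = (2.4000)³ · 5 ≈ 69.1200.
Step 4: Compute 3A = A + A + A directly by enumerating all triples (a,b,c) ∈ A³; |3A| = 19.
Step 5: Check 19 ≤ 69.1200? Yes ✓.

K = 12/5, Plünnecke-Ruzsa bound K³|A| ≈ 69.1200, |3A| = 19, inequality holds.


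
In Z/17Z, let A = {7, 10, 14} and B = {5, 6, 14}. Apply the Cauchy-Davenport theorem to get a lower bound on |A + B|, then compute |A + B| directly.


Cauchy-Davenport: |A + B| ≥ min(p, |A| + |B| - 1) for A, B nonempty in Z/pZ.
|A| = 3, |B| = 3, p = 17.
CD lower bound = min(17, 3 + 3 - 1) = min(17, 5) = 5.
Compute A + B mod 17 directly:
a = 7: 7+5=12, 7+6=13, 7+14=4
a = 10: 10+5=15, 10+6=16, 10+14=7
a = 14: 14+5=2, 14+6=3, 14+14=11
A + B = {2, 3, 4, 7, 11, 12, 13, 15, 16}, so |A + B| = 9.
Verify: 9 ≥ 5? Yes ✓.

CD lower bound = 5, actual |A + B| = 9.


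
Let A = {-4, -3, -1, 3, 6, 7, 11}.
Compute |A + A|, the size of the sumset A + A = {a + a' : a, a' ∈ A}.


A + A = {a + a' : a, a' ∈ A}; |A| = 7.
General bounds: 2|A| - 1 ≤ |A + A| ≤ |A|(|A|+1)/2, i.e. 13 ≤ |A + A| ≤ 28.
Lower bound 2|A|-1 is attained iff A is an arithmetic progression.
Enumerate sums a + a' for a ≤ a' (symmetric, so this suffices):
a = -4: -4+-4=-8, -4+-3=-7, -4+-1=-5, -4+3=-1, -4+6=2, -4+7=3, -4+11=7
a = -3: -3+-3=-6, -3+-1=-4, -3+3=0, -3+6=3, -3+7=4, -3+11=8
a = -1: -1+-1=-2, -1+3=2, -1+6=5, -1+7=6, -1+11=10
a = 3: 3+3=6, 3+6=9, 3+7=10, 3+11=14
a = 6: 6+6=12, 6+7=13, 6+11=17
a = 7: 7+7=14, 7+11=18
a = 11: 11+11=22
Distinct sums: {-8, -7, -6, -5, -4, -2, -1, 0, 2, 3, 4, 5, 6, 7, 8, 9, 10, 12, 13, 14, 17, 18, 22}
|A + A| = 23

|A + A| = 23


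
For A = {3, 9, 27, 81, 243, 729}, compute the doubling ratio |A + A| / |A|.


|A| = 6.
Compute A + A by enumerating all 36 pairs.
A + A = {6, 12, 18, 30, 36, 54, 84, 90, 108, 162, 246, 252, 270, 324, 486, 732, 738, 756, 810, 972, 1458}, so |A + A| = 21.
K = |A + A| / |A| = 21/6 = 7/2 ≈ 3.5000.
Reference: AP of size 6 gives K = 11/6 ≈ 1.8333; a fully generic set of size 6 gives K ≈ 3.5000.

|A| = 6, |A + A| = 21, K = 21/6 = 7/2.


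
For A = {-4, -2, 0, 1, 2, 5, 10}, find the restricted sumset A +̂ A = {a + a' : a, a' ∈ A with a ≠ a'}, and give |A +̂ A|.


Restricted sumset: A +̂ A = {a + a' : a ∈ A, a' ∈ A, a ≠ a'}.
Equivalently, take A + A and drop any sum 2a that is achievable ONLY as a + a for a ∈ A (i.e. sums representable only with equal summands).
Enumerate pairs (a, a') with a < a' (symmetric, so each unordered pair gives one sum; this covers all a ≠ a'):
  -4 + -2 = -6
  -4 + 0 = -4
  -4 + 1 = -3
  -4 + 2 = -2
  -4 + 5 = 1
  -4 + 10 = 6
  -2 + 0 = -2
  -2 + 1 = -1
  -2 + 2 = 0
  -2 + 5 = 3
  -2 + 10 = 8
  0 + 1 = 1
  0 + 2 = 2
  0 + 5 = 5
  0 + 10 = 10
  1 + 2 = 3
  1 + 5 = 6
  1 + 10 = 11
  2 + 5 = 7
  2 + 10 = 12
  5 + 10 = 15
Collected distinct sums: {-6, -4, -3, -2, -1, 0, 1, 2, 3, 5, 6, 7, 8, 10, 11, 12, 15}
|A +̂ A| = 17
(Reference bound: |A +̂ A| ≥ 2|A| - 3 for |A| ≥ 2, with |A| = 7 giving ≥ 11.)

|A +̂ A| = 17


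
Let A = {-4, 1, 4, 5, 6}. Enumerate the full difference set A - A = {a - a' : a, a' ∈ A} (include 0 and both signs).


A - A = {a - a' : a, a' ∈ A}.
Compute a - a' for each ordered pair (a, a'):
a = -4: -4--4=0, -4-1=-5, -4-4=-8, -4-5=-9, -4-6=-10
a = 1: 1--4=5, 1-1=0, 1-4=-3, 1-5=-4, 1-6=-5
a = 4: 4--4=8, 4-1=3, 4-4=0, 4-5=-1, 4-6=-2
a = 5: 5--4=9, 5-1=4, 5-4=1, 5-5=0, 5-6=-1
a = 6: 6--4=10, 6-1=5, 6-4=2, 6-5=1, 6-6=0
Collecting distinct values (and noting 0 appears from a-a):
A - A = {-10, -9, -8, -5, -4, -3, -2, -1, 0, 1, 2, 3, 4, 5, 8, 9, 10}
|A - A| = 17

A - A = {-10, -9, -8, -5, -4, -3, -2, -1, 0, 1, 2, 3, 4, 5, 8, 9, 10}


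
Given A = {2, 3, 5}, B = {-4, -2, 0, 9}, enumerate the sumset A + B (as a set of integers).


A + B = {a + b : a ∈ A, b ∈ B}.
Enumerate all |A|·|B| = 3·4 = 12 pairs (a, b) and collect distinct sums.
a = 2: 2+-4=-2, 2+-2=0, 2+0=2, 2+9=11
a = 3: 3+-4=-1, 3+-2=1, 3+0=3, 3+9=12
a = 5: 5+-4=1, 5+-2=3, 5+0=5, 5+9=14
Collecting distinct sums: A + B = {-2, -1, 0, 1, 2, 3, 5, 11, 12, 14}
|A + B| = 10

A + B = {-2, -1, 0, 1, 2, 3, 5, 11, 12, 14}


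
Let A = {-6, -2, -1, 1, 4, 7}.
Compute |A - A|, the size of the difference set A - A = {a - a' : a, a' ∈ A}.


A - A = {a - a' : a, a' ∈ A}; |A| = 6.
Bounds: 2|A|-1 ≤ |A - A| ≤ |A|² - |A| + 1, i.e. 11 ≤ |A - A| ≤ 31.
Note: 0 ∈ A - A always (from a - a). The set is symmetric: if d ∈ A - A then -d ∈ A - A.
Enumerate nonzero differences d = a - a' with a > a' (then include -d):
Positive differences: {1, 2, 3, 4, 5, 6, 7, 8, 9, 10, 13}
Full difference set: {0} ∪ (positive diffs) ∪ (negative diffs).
|A - A| = 1 + 2·11 = 23 (matches direct enumeration: 23).

|A - A| = 23


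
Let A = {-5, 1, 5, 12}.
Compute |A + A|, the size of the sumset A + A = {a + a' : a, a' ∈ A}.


A + A = {a + a' : a, a' ∈ A}; |A| = 4.
General bounds: 2|A| - 1 ≤ |A + A| ≤ |A|(|A|+1)/2, i.e. 7 ≤ |A + A| ≤ 10.
Lower bound 2|A|-1 is attained iff A is an arithmetic progression.
Enumerate sums a + a' for a ≤ a' (symmetric, so this suffices):
a = -5: -5+-5=-10, -5+1=-4, -5+5=0, -5+12=7
a = 1: 1+1=2, 1+5=6, 1+12=13
a = 5: 5+5=10, 5+12=17
a = 12: 12+12=24
Distinct sums: {-10, -4, 0, 2, 6, 7, 10, 13, 17, 24}
|A + A| = 10

|A + A| = 10


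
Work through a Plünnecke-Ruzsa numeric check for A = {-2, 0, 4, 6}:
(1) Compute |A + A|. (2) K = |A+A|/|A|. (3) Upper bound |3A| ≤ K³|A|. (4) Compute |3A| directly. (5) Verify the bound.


|A| = 4.
Step 1: Compute A + A by enumerating all 16 pairs.
A + A = {-4, -2, 0, 2, 4, 6, 8, 10, 12}, so |A + A| = 9.
Step 2: Doubling constant K = |A + A|/|A| = 9/4 = 9/4 ≈ 2.2500.
Step 3: Plünnecke-Ruzsa gives |3A| ≤ K³·|A| = (2.2500)³ · 4 ≈ 45.5625.
Step 4: Compute 3A = A + A + A directly by enumerating all triples (a,b,c) ∈ A³; |3A| = 13.
Step 5: Check 13 ≤ 45.5625? Yes ✓.

K = 9/4, Plünnecke-Ruzsa bound K³|A| ≈ 45.5625, |3A| = 13, inequality holds.


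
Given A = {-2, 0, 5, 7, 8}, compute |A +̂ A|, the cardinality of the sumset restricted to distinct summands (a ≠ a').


Restricted sumset: A +̂ A = {a + a' : a ∈ A, a' ∈ A, a ≠ a'}.
Equivalently, take A + A and drop any sum 2a that is achievable ONLY as a + a for a ∈ A (i.e. sums representable only with equal summands).
Enumerate pairs (a, a') with a < a' (symmetric, so each unordered pair gives one sum; this covers all a ≠ a'):
  -2 + 0 = -2
  -2 + 5 = 3
  -2 + 7 = 5
  -2 + 8 = 6
  0 + 5 = 5
  0 + 7 = 7
  0 + 8 = 8
  5 + 7 = 12
  5 + 8 = 13
  7 + 8 = 15
Collected distinct sums: {-2, 3, 5, 6, 7, 8, 12, 13, 15}
|A +̂ A| = 9
(Reference bound: |A +̂ A| ≥ 2|A| - 3 for |A| ≥ 2, with |A| = 5 giving ≥ 7.)

|A +̂ A| = 9


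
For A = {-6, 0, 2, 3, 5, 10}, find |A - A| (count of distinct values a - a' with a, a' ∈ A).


A - A = {a - a' : a, a' ∈ A}; |A| = 6.
Bounds: 2|A|-1 ≤ |A - A| ≤ |A|² - |A| + 1, i.e. 11 ≤ |A - A| ≤ 31.
Note: 0 ∈ A - A always (from a - a). The set is symmetric: if d ∈ A - A then -d ∈ A - A.
Enumerate nonzero differences d = a - a' with a > a' (then include -d):
Positive differences: {1, 2, 3, 5, 6, 7, 8, 9, 10, 11, 16}
Full difference set: {0} ∪ (positive diffs) ∪ (negative diffs).
|A - A| = 1 + 2·11 = 23 (matches direct enumeration: 23).

|A - A| = 23


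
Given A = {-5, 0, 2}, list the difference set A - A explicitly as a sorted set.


A - A = {a - a' : a, a' ∈ A}.
Compute a - a' for each ordered pair (a, a'):
a = -5: -5--5=0, -5-0=-5, -5-2=-7
a = 0: 0--5=5, 0-0=0, 0-2=-2
a = 2: 2--5=7, 2-0=2, 2-2=0
Collecting distinct values (and noting 0 appears from a-a):
A - A = {-7, -5, -2, 0, 2, 5, 7}
|A - A| = 7

A - A = {-7, -5, -2, 0, 2, 5, 7}


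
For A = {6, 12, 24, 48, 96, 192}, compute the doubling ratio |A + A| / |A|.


|A| = 6.
Compute A + A by enumerating all 36 pairs.
A + A = {12, 18, 24, 30, 36, 48, 54, 60, 72, 96, 102, 108, 120, 144, 192, 198, 204, 216, 240, 288, 384}, so |A + A| = 21.
K = |A + A| / |A| = 21/6 = 7/2 ≈ 3.5000.
Reference: AP of size 6 gives K = 11/6 ≈ 1.8333; a fully generic set of size 6 gives K ≈ 3.5000.

|A| = 6, |A + A| = 21, K = 21/6 = 7/2.


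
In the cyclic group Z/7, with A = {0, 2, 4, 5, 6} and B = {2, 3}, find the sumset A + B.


Work in Z/7Z: reduce every sum a + b modulo 7.
Enumerate all 10 pairs:
a = 0: 0+2=2, 0+3=3
a = 2: 2+2=4, 2+3=5
a = 4: 4+2=6, 4+3=0
a = 5: 5+2=0, 5+3=1
a = 6: 6+2=1, 6+3=2
Distinct residues collected: {0, 1, 2, 3, 4, 5, 6}
|A + B| = 7 (out of 7 total residues).

A + B = {0, 1, 2, 3, 4, 5, 6}


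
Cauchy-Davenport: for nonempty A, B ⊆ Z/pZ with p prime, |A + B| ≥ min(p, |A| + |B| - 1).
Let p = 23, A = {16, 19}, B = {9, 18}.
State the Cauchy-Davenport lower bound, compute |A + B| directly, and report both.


Cauchy-Davenport: |A + B| ≥ min(p, |A| + |B| - 1) for A, B nonempty in Z/pZ.
|A| = 2, |B| = 2, p = 23.
CD lower bound = min(23, 2 + 2 - 1) = min(23, 3) = 3.
Compute A + B mod 23 directly:
a = 16: 16+9=2, 16+18=11
a = 19: 19+9=5, 19+18=14
A + B = {2, 5, 11, 14}, so |A + B| = 4.
Verify: 4 ≥ 3? Yes ✓.

CD lower bound = 3, actual |A + B| = 4.


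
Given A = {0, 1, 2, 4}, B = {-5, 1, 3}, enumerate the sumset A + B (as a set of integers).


A + B = {a + b : a ∈ A, b ∈ B}.
Enumerate all |A|·|B| = 4·3 = 12 pairs (a, b) and collect distinct sums.
a = 0: 0+-5=-5, 0+1=1, 0+3=3
a = 1: 1+-5=-4, 1+1=2, 1+3=4
a = 2: 2+-5=-3, 2+1=3, 2+3=5
a = 4: 4+-5=-1, 4+1=5, 4+3=7
Collecting distinct sums: A + B = {-5, -4, -3, -1, 1, 2, 3, 4, 5, 7}
|A + B| = 10

A + B = {-5, -4, -3, -1, 1, 2, 3, 4, 5, 7}


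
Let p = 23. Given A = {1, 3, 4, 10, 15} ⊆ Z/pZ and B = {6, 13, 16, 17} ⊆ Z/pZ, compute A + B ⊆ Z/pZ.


Work in Z/23Z: reduce every sum a + b modulo 23.
Enumerate all 20 pairs:
a = 1: 1+6=7, 1+13=14, 1+16=17, 1+17=18
a = 3: 3+6=9, 3+13=16, 3+16=19, 3+17=20
a = 4: 4+6=10, 4+13=17, 4+16=20, 4+17=21
a = 10: 10+6=16, 10+13=0, 10+16=3, 10+17=4
a = 15: 15+6=21, 15+13=5, 15+16=8, 15+17=9
Distinct residues collected: {0, 3, 4, 5, 7, 8, 9, 10, 14, 16, 17, 18, 19, 20, 21}
|A + B| = 15 (out of 23 total residues).

A + B = {0, 3, 4, 5, 7, 8, 9, 10, 14, 16, 17, 18, 19, 20, 21}
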